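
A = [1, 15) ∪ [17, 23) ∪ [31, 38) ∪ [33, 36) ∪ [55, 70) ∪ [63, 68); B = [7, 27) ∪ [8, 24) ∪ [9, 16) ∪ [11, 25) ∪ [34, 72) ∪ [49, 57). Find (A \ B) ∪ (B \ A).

[1, 7) ∪ [15, 17) ∪ [23, 27) ∪ [31, 34) ∪ [38, 55) ∪ [70, 72)

Merge the first list: [1, 15), [17, 23), [31, 38), [55, 70).
Merge the second list: [7, 27), [34, 72).
A but not B: [1, 7), [31, 34).
B but not A: [15, 17), [23, 27), [38, 55), [70, 72).
Combining gives A △ B.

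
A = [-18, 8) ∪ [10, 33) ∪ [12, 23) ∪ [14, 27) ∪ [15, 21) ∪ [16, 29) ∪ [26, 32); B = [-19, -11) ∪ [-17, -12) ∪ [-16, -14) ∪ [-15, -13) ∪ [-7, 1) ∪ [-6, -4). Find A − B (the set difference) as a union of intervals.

[-11, -7) ∪ [1, 8) ∪ [10, 33)

First set merges to [-18, 8), [10, 33).
Second set merges to [-19, -11), [-7, 1).
[-18, 8) minus B → [-11, -7), [1, 8).
[10, 33): no B overlap → unchanged.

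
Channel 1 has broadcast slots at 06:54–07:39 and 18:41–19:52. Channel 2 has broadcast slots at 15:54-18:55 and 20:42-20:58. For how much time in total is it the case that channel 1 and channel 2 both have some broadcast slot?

14 min

A ∩ B = 18:41–18:55.
Total: 14 min.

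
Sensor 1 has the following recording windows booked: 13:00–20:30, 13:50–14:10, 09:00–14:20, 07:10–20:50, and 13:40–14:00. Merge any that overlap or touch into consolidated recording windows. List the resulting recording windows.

07:10–20:50

Sort by start: 07:10–20:50, 09:00–14:20, 13:00–20:30, 13:40–14:00, 13:50–14:10.
09:00–14:20 overlaps/touches 07:10–20:50 → extend to 07:10–20:50.
13:00–20:30 overlaps/touches 07:10–20:50 → extend to 07:10–20:50.
13:40–14:00 overlaps/touches 07:10–20:50 → extend to 07:10–20:50.
13:50–14:10 overlaps/touches 07:10–20:50 → extend to 07:10–20:50.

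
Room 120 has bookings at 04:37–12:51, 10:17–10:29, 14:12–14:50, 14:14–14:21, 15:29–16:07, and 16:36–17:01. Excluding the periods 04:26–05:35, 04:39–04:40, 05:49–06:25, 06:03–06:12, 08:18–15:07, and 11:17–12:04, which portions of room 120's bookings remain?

A, merged: 04:37–12:51, 14:12–14:50, 15:29–16:07, 16:36–17:01.
B, merged: 04:26–05:35, 05:49–06:25, 08:18–15:07.
04:37–12:51 with B removed leaves 05:35–05:49, 06:25–08:18.
14:12–14:50 lies entirely inside B → drops out.
15:29–16:07 is untouched.
16:36–17:01 is untouched.

05:35–05:49, 06:25–08:18, 15:29–16:07, 16:36–17:01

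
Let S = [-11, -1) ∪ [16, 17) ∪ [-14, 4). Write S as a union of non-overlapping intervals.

Sort by start: [-14, 4), [-11, -1), [16, 17).
[-11, -1) overlaps/touches [-14, 4) → extend to [-14, 4).
[16, 17) is disjoint → start new block.

[-14, 4) ∪ [16, 17)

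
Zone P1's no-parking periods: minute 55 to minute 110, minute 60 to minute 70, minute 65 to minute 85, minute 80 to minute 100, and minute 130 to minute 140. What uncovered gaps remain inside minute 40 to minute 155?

The merged coverage is minute 55 to minute 110, minute 130 to minute 140.
Complement within minute 40 to minute 155: minute 40 to minute 55, minute 110 to minute 130, minute 140 to minute 155.

minute 40 to minute 55, minute 110 to minute 130, minute 140 to minute 155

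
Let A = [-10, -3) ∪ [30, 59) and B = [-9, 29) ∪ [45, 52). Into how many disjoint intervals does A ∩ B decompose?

2

A ∩ B = [-9, -3), [45, 52).
That is 2 disjoint pieces.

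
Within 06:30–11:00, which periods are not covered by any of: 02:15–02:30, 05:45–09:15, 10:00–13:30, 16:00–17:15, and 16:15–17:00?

The merged coverage is 02:15–02:30, 05:45–09:15, 10:00–13:30, 16:00–17:15.
Gaps within 06:30–11:00: 09:15–10:00.

09:15–10:00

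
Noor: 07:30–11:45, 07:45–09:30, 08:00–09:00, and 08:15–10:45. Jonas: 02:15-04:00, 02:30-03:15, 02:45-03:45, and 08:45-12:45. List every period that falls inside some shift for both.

A, merged: 07:30-11:45.
B, merged: 02:15-04:00, 08:45-12:45.
07:30-11:45 ∩ B → 08:45-11:45.

08:45-11:45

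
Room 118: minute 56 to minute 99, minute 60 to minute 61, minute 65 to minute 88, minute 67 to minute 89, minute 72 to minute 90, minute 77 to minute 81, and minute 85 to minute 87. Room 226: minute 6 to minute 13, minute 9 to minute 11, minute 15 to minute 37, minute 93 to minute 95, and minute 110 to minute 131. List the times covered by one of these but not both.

minute 6 to minute 13, minute 15 to minute 37, minute 56 to minute 93, minute 95 to minute 99, minute 110 to minute 131

First set merges to minute 56 to minute 99.
Second set merges to minute 6 to minute 13, minute 15 to minute 37, minute 93 to minute 95, minute 110 to minute 131.
A but not B: minute 56 to minute 93, minute 95 to minute 99.
B but not A: minute 6 to minute 13, minute 15 to minute 37, minute 110 to minute 131.
Combining gives A △ B.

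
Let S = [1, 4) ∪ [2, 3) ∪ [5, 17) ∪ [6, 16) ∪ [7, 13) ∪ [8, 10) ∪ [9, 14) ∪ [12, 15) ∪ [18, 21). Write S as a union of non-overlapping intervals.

[1, 4) ∪ [5, 17) ∪ [18, 21)

[2, 3) overlaps/touches [1, 4) → extend to [1, 4).
[5, 17) is disjoint → start new block.
[6, 16) overlaps/touches [5, 17) → extend to [5, 17).
[7, 13) overlaps/touches [5, 17) → extend to [5, 17).
[8, 10) overlaps/touches [5, 17) → extend to [5, 17).
[9, 14) overlaps/touches [5, 17) → extend to [5, 17).
[12, 15) overlaps/touches [5, 17) → extend to [5, 17).
[18, 21) is disjoint → start new block.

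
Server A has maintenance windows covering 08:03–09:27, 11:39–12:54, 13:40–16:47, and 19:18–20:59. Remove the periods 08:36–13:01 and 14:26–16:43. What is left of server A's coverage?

08:03-09:27 \ B = 08:03-08:36.
11:39-12:54: entirely removed.
13:40-16:47 \ B = 13:40-14:26, 16:43-16:47.
19:18-20:59: nothing removed.

08:03-08:36, 13:40-14:26, 16:43-16:47, 19:18-20:59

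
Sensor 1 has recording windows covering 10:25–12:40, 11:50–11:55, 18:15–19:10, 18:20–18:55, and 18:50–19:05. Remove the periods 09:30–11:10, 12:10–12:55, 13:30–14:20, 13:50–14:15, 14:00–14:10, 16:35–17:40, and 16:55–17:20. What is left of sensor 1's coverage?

A, merged: 10:25–12:40, 18:15–19:10.
B, merged: 09:30–11:10, 12:10–12:55, 13:30–14:20, 16:35–17:40.
10:25–12:40 minus B → 11:10–12:10.
18:15–19:10: no B overlap → unchanged.

11:10–12:10, 18:15–19:10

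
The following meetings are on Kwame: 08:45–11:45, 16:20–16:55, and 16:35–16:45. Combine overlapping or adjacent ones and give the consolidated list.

08:45–11:45, 16:20–16:55

16:20–16:55 is disjoint → start new block.
16:35–16:45 overlaps/touches 16:20–16:55 → extend to 16:20–16:55.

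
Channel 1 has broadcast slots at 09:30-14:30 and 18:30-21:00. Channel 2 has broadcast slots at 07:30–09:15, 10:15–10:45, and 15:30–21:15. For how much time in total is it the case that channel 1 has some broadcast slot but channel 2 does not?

A \ B = 09:30-10:15, 10:45-14:30.
Total: 45 min + 3 h 45 min = 4 h 30 min.

4 h 30 min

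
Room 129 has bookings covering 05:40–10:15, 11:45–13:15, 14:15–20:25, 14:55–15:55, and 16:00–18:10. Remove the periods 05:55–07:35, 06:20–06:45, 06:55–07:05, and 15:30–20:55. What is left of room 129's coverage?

05:40-05:55, 07:35-10:15, 11:45-13:15, 14:15-15:30

A, merged: 05:40-10:15, 11:45-13:15, 14:15-20:25.
B, merged: 05:55-07:35, 15:30-20:55.
05:40-10:15 \ B = 05:40-05:55, 07:35-10:15.
11:45-13:15: nothing removed.
14:15-20:25 \ B = 14:15-15:30.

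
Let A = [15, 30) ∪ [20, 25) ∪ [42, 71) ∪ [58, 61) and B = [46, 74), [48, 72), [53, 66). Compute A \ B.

Merge the first list: [15, 30), [42, 71).
Merge the second list: [46, 74).
[15, 30): no B overlap → unchanged.
[42, 71) minus B → [42, 46).

[15, 30) ∪ [42, 46)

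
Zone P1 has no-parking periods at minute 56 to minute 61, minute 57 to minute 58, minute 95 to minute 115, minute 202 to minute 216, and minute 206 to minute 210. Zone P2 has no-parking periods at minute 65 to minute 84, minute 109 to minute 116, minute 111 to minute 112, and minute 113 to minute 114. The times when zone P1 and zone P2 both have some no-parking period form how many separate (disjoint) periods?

A, merged: minute 56 to minute 61, minute 95 to minute 115, minute 202 to minute 216.
B, merged: minute 65 to minute 84, minute 109 to minute 116.
A ∩ B = minute 109 to minute 115.
That is 1 disjoint piece.

1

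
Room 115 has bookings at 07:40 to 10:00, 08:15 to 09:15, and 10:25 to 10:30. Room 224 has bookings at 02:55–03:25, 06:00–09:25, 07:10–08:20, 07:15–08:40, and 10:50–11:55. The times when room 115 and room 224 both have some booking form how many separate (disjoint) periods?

1

First set merges to 07:40–10:00, 10:25–10:30.
Second set merges to 02:55–03:25, 06:00–09:25, 10:50–11:55.
A ∩ B = 07:40–09:25.
That is 1 disjoint piece.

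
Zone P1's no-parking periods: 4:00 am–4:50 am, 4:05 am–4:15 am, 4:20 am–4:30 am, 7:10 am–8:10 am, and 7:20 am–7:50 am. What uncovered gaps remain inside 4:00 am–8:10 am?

4:50 am–7:10 am

After merging, the occupied span is 4:00 am–4:50 am, 7:10 am–8:10 am.
Uncovered inside 4:00 am–8:10 am: 4:50 am–7:10 am.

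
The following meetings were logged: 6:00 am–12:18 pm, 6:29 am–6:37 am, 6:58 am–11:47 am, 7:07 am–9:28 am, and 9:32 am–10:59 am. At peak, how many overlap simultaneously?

3

Walk the sorted start/end points keeping a running depth.
The depth first hits 3 at 7:07 am.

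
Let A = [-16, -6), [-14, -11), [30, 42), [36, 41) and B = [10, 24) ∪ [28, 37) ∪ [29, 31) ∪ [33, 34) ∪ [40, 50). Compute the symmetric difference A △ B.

[-16, -6) ∪ [10, 24) ∪ [28, 30) ∪ [37, 40) ∪ [42, 50)

A, merged: [-16, -6), [30, 42).
B, merged: [10, 24), [28, 37), [40, 50).
A but not B: [-16, -6), [37, 40).
B but not A: [10, 24), [28, 30), [42, 50).
Combining gives A △ B.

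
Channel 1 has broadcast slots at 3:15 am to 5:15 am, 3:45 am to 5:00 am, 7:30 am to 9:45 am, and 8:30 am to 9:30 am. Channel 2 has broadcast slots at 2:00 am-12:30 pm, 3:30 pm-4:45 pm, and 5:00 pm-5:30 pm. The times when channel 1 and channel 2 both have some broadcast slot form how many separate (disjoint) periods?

2

Merge the first list: 3:15 am–5:15 am, 7:30 am–9:45 am.
A ∩ B = 3:15 am–5:15 am, 7:30 am–9:45 am.
That is 2 disjoint pieces.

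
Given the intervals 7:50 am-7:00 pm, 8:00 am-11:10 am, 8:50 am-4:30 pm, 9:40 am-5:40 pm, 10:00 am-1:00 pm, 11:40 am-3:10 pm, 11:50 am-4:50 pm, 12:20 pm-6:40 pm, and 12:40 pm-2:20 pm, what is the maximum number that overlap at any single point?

At 12:40 pm, 8 of the intervals are simultaneously active.
No point has more.

8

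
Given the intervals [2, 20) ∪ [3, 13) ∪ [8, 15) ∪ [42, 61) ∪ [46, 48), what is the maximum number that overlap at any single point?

3

At 8, 3 of the intervals are simultaneously active.
No point has more.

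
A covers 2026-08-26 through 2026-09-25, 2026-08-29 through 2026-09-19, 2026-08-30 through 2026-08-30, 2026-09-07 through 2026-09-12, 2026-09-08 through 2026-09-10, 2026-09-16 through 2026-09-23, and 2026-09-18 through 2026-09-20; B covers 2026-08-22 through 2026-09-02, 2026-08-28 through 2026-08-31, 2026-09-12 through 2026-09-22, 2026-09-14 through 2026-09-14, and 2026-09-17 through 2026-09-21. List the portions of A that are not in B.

Merge the first list: 2026-08-26 through 2026-09-25.
Merge the second list: 2026-08-22 through 2026-09-02, 2026-09-12 through 2026-09-22.
2026-08-26 through 2026-09-25 with B removed leaves 2026-09-03 through 2026-09-11, 2026-09-23 through 2026-09-25.

2026-09-03 through 2026-09-11, 2026-09-23 through 2026-09-25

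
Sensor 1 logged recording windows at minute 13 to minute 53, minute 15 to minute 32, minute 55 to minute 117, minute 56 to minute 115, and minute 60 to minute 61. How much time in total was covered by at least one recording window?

102 minutes

Merged: minute 13 to minute 53, minute 55 to minute 117.
Lengths: 40 minutes + 62 minutes = 102 minutes.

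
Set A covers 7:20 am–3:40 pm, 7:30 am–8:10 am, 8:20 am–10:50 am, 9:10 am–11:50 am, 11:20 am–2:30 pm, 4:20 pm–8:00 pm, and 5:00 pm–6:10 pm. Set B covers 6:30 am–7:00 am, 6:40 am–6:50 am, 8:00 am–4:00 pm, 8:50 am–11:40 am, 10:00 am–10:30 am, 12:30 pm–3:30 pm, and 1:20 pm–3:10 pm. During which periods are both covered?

First set merges to 7:20 am-3:40 pm, 4:20 pm-8:00 pm.
Second set merges to 6:30 am-7:00 am, 8:00 am-4:00 pm.
7:20 am-3:40 pm meets the second set on 8:00 am-3:40 pm.
4:20 pm-8:00 pm: no overlap with the second set.

8:00 am-3:40 pm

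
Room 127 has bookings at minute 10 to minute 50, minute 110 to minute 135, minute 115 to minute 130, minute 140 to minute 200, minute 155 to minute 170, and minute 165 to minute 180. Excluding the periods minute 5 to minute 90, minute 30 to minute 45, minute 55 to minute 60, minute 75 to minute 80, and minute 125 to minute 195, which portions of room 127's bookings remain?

First set merges to minute 10 to minute 50, minute 110 to minute 135, minute 140 to minute 200.
Second set merges to minute 5 to minute 90, minute 125 to minute 195.
minute 10 to minute 50 lies entirely inside B → drops out.
minute 110 to minute 135 with B removed leaves minute 110 to minute 125.
minute 140 to minute 200 with B removed leaves minute 195 to minute 200.

minute 110 to minute 125, minute 195 to minute 200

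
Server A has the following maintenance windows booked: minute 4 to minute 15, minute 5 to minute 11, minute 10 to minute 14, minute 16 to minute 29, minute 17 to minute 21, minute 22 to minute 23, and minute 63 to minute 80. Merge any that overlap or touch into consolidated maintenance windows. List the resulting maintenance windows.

minute 5 to minute 11 overlaps/touches minute 4 to minute 15 → extend to minute 4 to minute 15.
minute 10 to minute 14 overlaps/touches minute 4 to minute 15 → extend to minute 4 to minute 15.
minute 16 to minute 29 is disjoint → start new block.
minute 17 to minute 21 overlaps/touches minute 16 to minute 29 → extend to minute 16 to minute 29.
minute 22 to minute 23 overlaps/touches minute 16 to minute 29 → extend to minute 16 to minute 29.
minute 63 to minute 80 is disjoint → start new block.

minute 4 to minute 15, minute 16 to minute 29, minute 63 to minute 80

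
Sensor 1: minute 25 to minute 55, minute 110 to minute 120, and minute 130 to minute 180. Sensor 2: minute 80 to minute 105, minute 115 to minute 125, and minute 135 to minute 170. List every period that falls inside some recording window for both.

minute 115 to minute 120, minute 135 to minute 170

minute 25 to minute 55: no overlap with the second set.
minute 110 to minute 120 meets the second set on minute 115 to minute 120.
minute 130 to minute 180 meets the second set on minute 135 to minute 170.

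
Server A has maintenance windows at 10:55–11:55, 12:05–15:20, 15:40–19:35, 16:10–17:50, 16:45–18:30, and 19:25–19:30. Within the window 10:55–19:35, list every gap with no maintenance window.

11:55–12:05, 15:20–15:40

Covered (merged): 10:55–11:55, 12:05–15:20, 15:40–19:35.
Complement within 10:55–19:35: 11:55–12:05, 15:20–15:40.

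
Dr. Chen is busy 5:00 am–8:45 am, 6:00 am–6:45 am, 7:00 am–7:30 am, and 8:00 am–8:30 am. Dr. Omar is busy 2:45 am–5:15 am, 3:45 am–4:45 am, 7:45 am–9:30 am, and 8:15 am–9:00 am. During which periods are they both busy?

5:00 am–5:15 am, 7:45 am–8:45 am

First set merges to 5:00 am–8:45 am.
Second set merges to 2:45 am–5:15 am, 7:45 am–9:30 am.
5:00 am–8:45 am overlaps B on 5:00 am–5:15 am, 7:45 am–8:45 am.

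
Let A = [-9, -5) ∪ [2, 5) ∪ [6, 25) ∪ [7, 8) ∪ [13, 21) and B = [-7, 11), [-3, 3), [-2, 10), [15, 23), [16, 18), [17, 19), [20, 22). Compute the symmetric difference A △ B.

Merge the first list: [-9, -5), [2, 5), [6, 25).
Merge the second list: [-7, 11), [15, 23).
A but not B: [-9, -7), [11, 15), [23, 25).
B but not A: [-5, 2), [5, 6).
Combining gives A △ B.

[-9, -7) ∪ [-5, 2) ∪ [5, 6) ∪ [11, 15) ∪ [23, 25)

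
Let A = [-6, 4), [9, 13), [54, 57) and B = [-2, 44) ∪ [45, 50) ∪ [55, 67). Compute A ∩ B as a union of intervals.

[-6, 4) meets the second set on [-2, 4).
[9, 13) meets the second set on [9, 13).
[54, 57) meets the second set on [55, 57).

[-2, 4) ∪ [9, 13) ∪ [55, 57)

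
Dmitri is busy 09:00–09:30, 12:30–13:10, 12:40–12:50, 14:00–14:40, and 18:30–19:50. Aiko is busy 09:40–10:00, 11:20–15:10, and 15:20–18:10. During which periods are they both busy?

First set merges to 09:00-09:30, 12:30-13:10, 14:00-14:40, 18:30-19:50.
09:00-09:30: no overlap with the second set.
12:30-13:10 meets the second set on 12:30-13:10.
14:00-14:40 meets the second set on 14:00-14:40.
18:30-19:50: no overlap with the second set.

12:30-13:10, 14:00-14:40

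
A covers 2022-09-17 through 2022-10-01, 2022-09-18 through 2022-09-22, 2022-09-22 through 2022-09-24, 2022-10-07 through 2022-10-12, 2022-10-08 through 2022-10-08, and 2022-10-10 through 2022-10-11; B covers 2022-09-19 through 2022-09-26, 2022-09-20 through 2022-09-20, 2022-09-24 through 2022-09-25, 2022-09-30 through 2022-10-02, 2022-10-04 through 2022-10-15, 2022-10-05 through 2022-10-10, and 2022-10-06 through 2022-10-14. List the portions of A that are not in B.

2022-09-17 through 2022-09-18, 2022-09-27 through 2022-09-29

First set merges to 2022-09-17 through 2022-10-01, 2022-10-07 through 2022-10-12.
Second set merges to 2022-09-19 through 2022-09-26, 2022-09-30 through 2022-10-02, 2022-10-04 through 2022-10-15.
2022-09-17 through 2022-10-01 minus B → 2022-09-17 through 2022-09-18, 2022-09-27 through 2022-09-29.
2022-10-07 through 2022-10-12: fully covered by B → removed.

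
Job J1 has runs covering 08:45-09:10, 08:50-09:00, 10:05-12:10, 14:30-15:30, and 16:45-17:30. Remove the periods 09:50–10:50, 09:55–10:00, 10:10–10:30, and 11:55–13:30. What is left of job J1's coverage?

08:45–09:10, 10:50–11:55, 14:30–15:30, 16:45–17:30

A, merged: 08:45–09:10, 10:05–12:10, 14:30–15:30, 16:45–17:30.
B, merged: 09:50–10:50, 11:55–13:30.
08:45–09:10 is untouched.
10:05–12:10 with B removed leaves 10:50–11:55.
14:30–15:30 is untouched.
16:45–17:30 is untouched.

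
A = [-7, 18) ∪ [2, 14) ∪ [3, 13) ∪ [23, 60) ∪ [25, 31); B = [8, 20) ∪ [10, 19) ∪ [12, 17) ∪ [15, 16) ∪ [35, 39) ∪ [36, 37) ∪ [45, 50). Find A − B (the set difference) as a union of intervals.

Merge the first list: [-7, 18), [23, 60).
Merge the second list: [8, 20), [35, 39), [45, 50).
[-7, 18) minus B → [-7, 8).
[23, 60) minus B → [23, 35), [39, 45), [50, 60).

[-7, 8) ∪ [23, 35) ∪ [39, 45) ∪ [50, 60)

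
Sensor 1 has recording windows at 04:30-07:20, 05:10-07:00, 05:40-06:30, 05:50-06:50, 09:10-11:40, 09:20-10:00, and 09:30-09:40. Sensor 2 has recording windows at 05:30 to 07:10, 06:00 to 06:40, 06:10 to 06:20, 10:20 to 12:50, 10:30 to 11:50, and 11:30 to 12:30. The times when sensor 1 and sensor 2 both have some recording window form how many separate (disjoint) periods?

2

First set merges to 04:30–07:20, 09:10–11:40.
Second set merges to 05:30–07:10, 10:20–12:50.
A ∩ B = 05:30–07:10, 10:20–11:40.
That is 2 disjoint pieces.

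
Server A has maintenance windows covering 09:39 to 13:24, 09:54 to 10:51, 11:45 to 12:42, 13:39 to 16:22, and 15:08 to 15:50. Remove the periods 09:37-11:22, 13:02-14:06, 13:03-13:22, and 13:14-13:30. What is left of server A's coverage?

Merge the first list: 09:39–13:24, 13:39–16:22.
Merge the second list: 09:37–11:22, 13:02–14:06.
09:39–13:24 \ B = 11:22–13:02.
13:39–16:22 \ B = 14:06–16:22.

11:22–13:02, 14:06–16:22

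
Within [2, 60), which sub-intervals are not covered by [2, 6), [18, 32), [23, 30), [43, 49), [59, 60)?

[6, 18) ∪ [32, 43) ∪ [49, 59)

The merged coverage is [2, 6), [18, 32), [43, 49), [59, 60).
Complement within [2, 60): [6, 18), [32, 43), [49, 59).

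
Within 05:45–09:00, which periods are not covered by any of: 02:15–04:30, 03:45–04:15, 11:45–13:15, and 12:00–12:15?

05:45–09:00

After merging, the occupied span is 02:15–04:30, 11:45–13:15.
Gaps within 05:45–09:00: 05:45–09:00.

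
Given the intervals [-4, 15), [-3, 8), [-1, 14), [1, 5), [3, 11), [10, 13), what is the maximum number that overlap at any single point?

5

At 3, 5 of the intervals are simultaneously active.
No point has more.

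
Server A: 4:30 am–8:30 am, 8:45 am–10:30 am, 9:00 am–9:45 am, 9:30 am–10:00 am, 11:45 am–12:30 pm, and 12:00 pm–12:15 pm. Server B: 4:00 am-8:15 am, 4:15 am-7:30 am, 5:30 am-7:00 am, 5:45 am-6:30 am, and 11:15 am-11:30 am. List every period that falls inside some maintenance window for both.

4:30 am–8:15 am

Merge the first list: 4:30 am–8:30 am, 8:45 am–10:30 am, 11:45 am–12:30 pm.
Merge the second list: 4:00 am–8:15 am, 11:15 am–11:30 am.
4:30 am–8:30 am overlaps B on 4:30 am–8:15 am.
8:45 am–10:30 am falls entirely outside B.
11:45 am–12:30 pm falls entirely outside B.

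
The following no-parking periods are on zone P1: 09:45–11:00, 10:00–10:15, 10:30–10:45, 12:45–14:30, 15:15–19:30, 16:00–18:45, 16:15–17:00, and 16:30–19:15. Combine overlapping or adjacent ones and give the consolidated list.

09:45–11:00, 12:45–14:30, 15:15–19:30

10:00–10:15 overlaps/touches 09:45–11:00 → extend to 09:45–11:00.
10:30–10:45 overlaps/touches 09:45–11:00 → extend to 09:45–11:00.
12:45–14:30 is disjoint → start new block.
15:15–19:30 is disjoint → start new block.
16:00–18:45 overlaps/touches 15:15–19:30 → extend to 15:15–19:30.
16:15–17:00 overlaps/touches 15:15–19:30 → extend to 15:15–19:30.
16:30–19:15 overlaps/touches 15:15–19:30 → extend to 15:15–19:30.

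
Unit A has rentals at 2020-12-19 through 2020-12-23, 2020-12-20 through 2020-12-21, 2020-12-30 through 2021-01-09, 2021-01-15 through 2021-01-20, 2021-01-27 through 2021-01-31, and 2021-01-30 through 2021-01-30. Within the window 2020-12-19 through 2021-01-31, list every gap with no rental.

After merging, the occupied span is 2020-12-19 through 2020-12-23, 2020-12-30 through 2021-01-09, 2021-01-15 through 2021-01-20, 2021-01-27 through 2021-01-31.
Uncovered inside 2020-12-19 through 2021-01-31: 2020-12-24 through 2020-12-29, 2021-01-10 through 2021-01-14, 2021-01-21 through 2021-01-26.

2020-12-24 through 2020-12-29, 2021-01-10 through 2021-01-14, 2021-01-21 through 2021-01-26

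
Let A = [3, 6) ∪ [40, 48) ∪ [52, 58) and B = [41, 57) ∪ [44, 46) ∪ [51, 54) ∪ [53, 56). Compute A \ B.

Second set merges to [41, 57).
[3, 6) is untouched.
[40, 48) with B removed leaves [40, 41).
[52, 58) with B removed leaves [57, 58).

[3, 6) ∪ [40, 41) ∪ [57, 58)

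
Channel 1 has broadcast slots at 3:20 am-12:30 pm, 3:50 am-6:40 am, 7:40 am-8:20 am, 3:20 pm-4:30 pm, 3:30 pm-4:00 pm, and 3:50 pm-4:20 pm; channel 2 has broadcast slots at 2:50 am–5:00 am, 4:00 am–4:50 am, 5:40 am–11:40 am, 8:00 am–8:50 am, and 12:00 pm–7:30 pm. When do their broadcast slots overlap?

A, merged: 3:20 am–12:30 pm, 3:20 pm–4:30 pm.
B, merged: 2:50 am–5:00 am, 5:40 am–11:40 am, 12:00 pm–7:30 pm.
3:20 am–12:30 pm overlaps B on 3:20 am–5:00 am, 5:40 am–11:40 am, 12:00 pm–12:30 pm.
3:20 pm–4:30 pm overlaps B on 3:20 pm–4:30 pm.

3:20 am–5:00 am, 5:40 am–11:40 am, 12:00 pm–12:30 pm, 3:20 pm–4:30 pm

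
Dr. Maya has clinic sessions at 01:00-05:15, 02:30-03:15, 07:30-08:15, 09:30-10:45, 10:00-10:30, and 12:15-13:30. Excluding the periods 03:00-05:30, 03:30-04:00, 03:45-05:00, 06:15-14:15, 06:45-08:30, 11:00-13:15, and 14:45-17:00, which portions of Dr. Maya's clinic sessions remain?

First set merges to 01:00–05:15, 07:30–08:15, 09:30–10:45, 12:15–13:30.
Second set merges to 03:00–05:30, 06:15–14:15, 14:45–17:00.
01:00–05:15 with B removed leaves 01:00–03:00.
07:30–08:15 lies entirely inside B → drops out.
09:30–10:45 lies entirely inside B → drops out.
12:15–13:30 lies entirely inside B → drops out.

01:00–03:00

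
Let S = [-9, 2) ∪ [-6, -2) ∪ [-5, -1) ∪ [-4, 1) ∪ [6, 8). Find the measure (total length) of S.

Merged: [-9, 2), [6, 8).
Lengths: 11 + 2 = 13.

13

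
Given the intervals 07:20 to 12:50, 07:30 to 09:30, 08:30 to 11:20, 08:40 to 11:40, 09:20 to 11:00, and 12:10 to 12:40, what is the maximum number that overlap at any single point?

5

Sweep endpoints in order; track running count of active intervals.
Peak of 5 reached at 09:20.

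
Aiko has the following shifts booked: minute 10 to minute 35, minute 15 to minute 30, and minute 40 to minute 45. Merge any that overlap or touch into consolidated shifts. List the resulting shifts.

minute 15 to minute 30 overlaps/touches minute 10 to minute 35 → extend to minute 10 to minute 35.
minute 40 to minute 45 is disjoint → start new block.

minute 10 to minute 35, minute 40 to minute 45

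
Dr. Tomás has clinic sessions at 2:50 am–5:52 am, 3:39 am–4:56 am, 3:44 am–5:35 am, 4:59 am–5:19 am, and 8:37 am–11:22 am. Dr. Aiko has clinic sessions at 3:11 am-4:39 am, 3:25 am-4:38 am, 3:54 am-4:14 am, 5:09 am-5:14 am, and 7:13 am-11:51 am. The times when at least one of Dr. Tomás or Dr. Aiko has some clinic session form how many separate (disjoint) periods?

A, merged: 2:50 am–5:52 am, 8:37 am–11:22 am.
B, merged: 3:11 am–4:39 am, 5:09 am–5:14 am, 7:13 am–11:51 am.
A ∪ B = 2:50 am–5:52 am, 7:13 am–11:51 am.
That is 2 disjoint pieces.

2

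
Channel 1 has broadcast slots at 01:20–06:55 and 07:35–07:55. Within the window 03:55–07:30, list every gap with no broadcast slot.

06:55–07:30

After merging, the occupied span is 01:20–06:55, 07:35–07:55.
Gaps within 03:55–07:30: 06:55–07:30.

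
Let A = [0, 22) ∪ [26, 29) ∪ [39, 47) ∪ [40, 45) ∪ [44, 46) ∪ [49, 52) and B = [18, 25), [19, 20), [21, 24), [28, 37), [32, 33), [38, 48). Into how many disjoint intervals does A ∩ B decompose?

First set merges to [0, 22), [26, 29), [39, 47), [49, 52).
Second set merges to [18, 25), [28, 37), [38, 48).
A ∩ B = [18, 22), [28, 29), [39, 47).
That is 3 disjoint pieces.

3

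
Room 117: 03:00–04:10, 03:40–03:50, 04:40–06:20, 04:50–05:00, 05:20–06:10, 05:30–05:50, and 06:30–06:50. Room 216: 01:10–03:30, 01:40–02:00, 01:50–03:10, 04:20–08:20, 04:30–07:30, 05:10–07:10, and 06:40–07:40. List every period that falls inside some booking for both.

A, merged: 03:00–04:10, 04:40–06:20, 06:30–06:50.
B, merged: 01:10–03:30, 04:20–08:20.
03:00–04:10 overlaps B on 03:00–03:30.
04:40–06:20 overlaps B on 04:40–06:20.
06:30–06:50 overlaps B on 06:30–06:50.

03:00–03:30, 04:40–06:20, 06:30–06:50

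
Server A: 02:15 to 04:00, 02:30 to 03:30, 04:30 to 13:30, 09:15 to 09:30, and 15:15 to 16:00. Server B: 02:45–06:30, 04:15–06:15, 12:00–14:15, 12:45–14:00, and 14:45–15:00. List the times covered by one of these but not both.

02:15–02:45, 04:00–04:30, 06:30–12:00, 13:30–14:15, 14:45–15:00, 15:15–16:00

Merge the first list: 02:15–04:00, 04:30–13:30, 15:15–16:00.
Merge the second list: 02:45–06:30, 12:00–14:15, 14:45–15:00.
A \ B = 02:15–02:45, 06:30–12:00, 15:15–16:00.
B \ A = 04:00–04:30, 13:30–14:15, 14:45–15:00.
Union of the two gives the symmetric difference.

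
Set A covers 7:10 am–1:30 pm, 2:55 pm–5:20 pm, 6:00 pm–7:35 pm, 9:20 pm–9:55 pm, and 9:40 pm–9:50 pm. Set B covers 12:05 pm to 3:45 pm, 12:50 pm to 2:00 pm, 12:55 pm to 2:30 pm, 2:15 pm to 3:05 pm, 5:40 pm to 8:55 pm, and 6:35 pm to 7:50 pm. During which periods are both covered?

First set merges to 7:10 am–1:30 pm, 2:55 pm–5:20 pm, 6:00 pm–7:35 pm, 9:20 pm–9:55 pm.
Second set merges to 12:05 pm–3:45 pm, 5:40 pm–8:55 pm.
7:10 am–1:30 pm meets the second set on 12:05 pm–1:30 pm.
2:55 pm–5:20 pm meets the second set on 2:55 pm–3:45 pm.
6:00 pm–7:35 pm meets the second set on 6:00 pm–7:35 pm.
9:20 pm–9:55 pm: no overlap with the second set.

12:05 pm–1:30 pm, 2:55 pm–3:45 pm, 6:00 pm–7:35 pm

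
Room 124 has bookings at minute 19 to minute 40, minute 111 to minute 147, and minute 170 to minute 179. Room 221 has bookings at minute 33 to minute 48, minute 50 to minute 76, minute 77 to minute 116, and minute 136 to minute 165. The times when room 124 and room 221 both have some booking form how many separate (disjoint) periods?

A ∩ B = minute 33 to minute 40, minute 111 to minute 116, minute 136 to minute 147.
That is 3 disjoint pieces.

3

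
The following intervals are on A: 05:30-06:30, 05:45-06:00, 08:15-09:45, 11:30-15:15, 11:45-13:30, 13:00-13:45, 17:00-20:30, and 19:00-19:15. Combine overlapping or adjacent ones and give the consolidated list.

05:45–06:00 overlaps/touches 05:30–06:30 → extend to 05:30–06:30.
08:15–09:45 is disjoint → start new block.
11:30–15:15 is disjoint → start new block.
11:45–13:30 overlaps/touches 11:30–15:15 → extend to 11:30–15:15.
13:00–13:45 overlaps/touches 11:30–15:15 → extend to 11:30–15:15.
17:00–20:30 is disjoint → start new block.
19:00–19:15 overlaps/touches 17:00–20:30 → extend to 17:00–20:30.

05:30–06:30, 08:15–09:45, 11:30–15:15, 17:00–20:30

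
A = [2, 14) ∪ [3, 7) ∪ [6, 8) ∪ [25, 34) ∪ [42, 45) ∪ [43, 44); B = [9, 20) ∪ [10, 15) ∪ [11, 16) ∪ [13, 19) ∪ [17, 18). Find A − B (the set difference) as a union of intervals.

A, merged: [2, 14), [25, 34), [42, 45).
B, merged: [9, 20).
[2, 14) minus B → [2, 9).
[25, 34): no B overlap → unchanged.
[42, 45): no B overlap → unchanged.

[2, 9) ∪ [25, 34) ∪ [42, 45)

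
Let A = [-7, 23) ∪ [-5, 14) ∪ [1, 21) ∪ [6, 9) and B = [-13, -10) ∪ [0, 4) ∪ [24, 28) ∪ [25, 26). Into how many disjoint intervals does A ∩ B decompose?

1

A, merged: [-7, 23).
B, merged: [-13, -10), [0, 4), [24, 28).
A ∩ B = [0, 4).
That is 1 disjoint piece.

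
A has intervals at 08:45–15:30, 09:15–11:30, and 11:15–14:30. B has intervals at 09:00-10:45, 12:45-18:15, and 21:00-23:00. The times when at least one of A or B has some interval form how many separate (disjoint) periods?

First set merges to 08:45–15:30.
A ∪ B = 08:45–18:15, 21:00–23:00.
That is 2 disjoint pieces.

2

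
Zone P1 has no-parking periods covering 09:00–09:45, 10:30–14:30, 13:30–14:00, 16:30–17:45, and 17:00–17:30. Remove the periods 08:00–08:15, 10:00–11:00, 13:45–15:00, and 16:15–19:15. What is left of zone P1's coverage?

First set merges to 09:00-09:45, 10:30-14:30, 16:30-17:45.
09:00-09:45 is untouched.
10:30-14:30 with B removed leaves 11:00-13:45.
16:30-17:45 lies entirely inside B → drops out.

09:00-09:45, 11:00-13:45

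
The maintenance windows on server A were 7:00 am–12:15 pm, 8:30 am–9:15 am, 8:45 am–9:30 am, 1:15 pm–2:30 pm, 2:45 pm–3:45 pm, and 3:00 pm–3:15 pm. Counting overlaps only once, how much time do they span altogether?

Merged: 7:00 am–12:15 pm, 1:15 pm–2:30 pm, 2:45 pm–3:45 pm.
Lengths: 5 h 15 min + 1 h 15 min + 1 h = 7 h 30 min.

7 h 30 min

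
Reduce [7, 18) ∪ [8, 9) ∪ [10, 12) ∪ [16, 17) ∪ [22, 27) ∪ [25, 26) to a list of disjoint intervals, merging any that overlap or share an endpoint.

[7, 18) ∪ [22, 27)

[8, 9) overlaps/touches [7, 18) → extend to [7, 18).
[10, 12) overlaps/touches [7, 18) → extend to [7, 18).
[16, 17) overlaps/touches [7, 18) → extend to [7, 18).
[22, 27) is disjoint → start new block.
[25, 26) overlaps/touches [22, 27) → extend to [22, 27).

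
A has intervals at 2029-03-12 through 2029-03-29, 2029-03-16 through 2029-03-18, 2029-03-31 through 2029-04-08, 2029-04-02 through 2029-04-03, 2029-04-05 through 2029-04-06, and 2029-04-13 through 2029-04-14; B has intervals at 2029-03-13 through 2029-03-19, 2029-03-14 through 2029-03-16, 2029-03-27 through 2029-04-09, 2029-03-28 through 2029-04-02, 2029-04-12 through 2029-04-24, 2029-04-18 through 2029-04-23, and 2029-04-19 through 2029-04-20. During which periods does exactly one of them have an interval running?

First set merges to 2029-03-12 through 2029-03-29, 2029-03-31 through 2029-04-08, 2029-04-13 through 2029-04-14.
Second set merges to 2029-03-13 through 2029-03-19, 2029-03-27 through 2029-04-09, 2029-04-12 through 2029-04-24.
A \ B = 2029-03-12 through 2029-03-12, 2029-03-20 through 2029-03-26.
B \ A = 2029-03-30 through 2029-03-30, 2029-04-09 through 2029-04-09, 2029-04-12 through 2029-04-12, 2029-04-15 through 2029-04-24.
Union of the two gives the symmetric difference.

2029-03-12 through 2029-03-12, 2029-03-20 through 2029-03-26, 2029-03-30 through 2029-03-30, 2029-04-09 through 2029-04-09, 2029-04-12 through 2029-04-12, 2029-04-15 through 2029-04-24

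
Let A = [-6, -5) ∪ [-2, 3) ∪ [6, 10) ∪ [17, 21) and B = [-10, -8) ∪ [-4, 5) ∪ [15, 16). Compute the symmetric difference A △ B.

[-10, -8) ∪ [-6, -5) ∪ [-4, -2) ∪ [3, 5) ∪ [6, 10) ∪ [15, 16) ∪ [17, 21)

Only in the first: [-6, -5), [6, 10), [17, 21).
Only in the second: [-10, -8), [-4, -2), [3, 5), [15, 16).
Together these are the periods covered by exactly one.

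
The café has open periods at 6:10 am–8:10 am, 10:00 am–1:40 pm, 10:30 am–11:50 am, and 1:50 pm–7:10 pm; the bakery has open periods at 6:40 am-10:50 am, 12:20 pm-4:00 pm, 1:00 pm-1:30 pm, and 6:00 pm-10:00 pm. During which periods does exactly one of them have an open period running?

6:10 am-6:40 am, 8:10 am-10:00 am, 10:50 am-12:20 pm, 1:40 pm-1:50 pm, 4:00 pm-6:00 pm, 7:10 pm-10:00 pm

First set merges to 6:10 am-8:10 am, 10:00 am-1:40 pm, 1:50 pm-7:10 pm.
Second set merges to 6:40 am-10:50 am, 12:20 pm-4:00 pm, 6:00 pm-10:00 pm.
A but not B: 6:10 am-6:40 am, 10:50 am-12:20 pm, 4:00 pm-6:00 pm.
B but not A: 8:10 am-10:00 am, 1:40 pm-1:50 pm, 7:10 pm-10:00 pm.
Combining gives A △ B.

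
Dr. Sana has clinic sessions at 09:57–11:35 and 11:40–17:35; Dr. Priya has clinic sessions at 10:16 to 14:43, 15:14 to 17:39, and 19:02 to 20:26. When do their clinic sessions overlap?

10:16–11:35, 11:40–14:43, 15:14–17:35

09:57–11:35 overlaps B on 10:16–11:35.
11:40–17:35 overlaps B on 11:40–14:43, 15:14–17:35.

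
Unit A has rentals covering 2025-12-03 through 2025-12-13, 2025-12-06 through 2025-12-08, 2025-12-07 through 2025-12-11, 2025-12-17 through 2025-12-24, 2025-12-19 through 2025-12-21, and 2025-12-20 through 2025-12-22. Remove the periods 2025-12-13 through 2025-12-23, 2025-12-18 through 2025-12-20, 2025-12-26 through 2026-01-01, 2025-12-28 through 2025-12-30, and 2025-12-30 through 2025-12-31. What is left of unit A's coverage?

Merge the first list: 2025-12-03 through 2025-12-13, 2025-12-17 through 2025-12-24.
Merge the second list: 2025-12-13 through 2025-12-23, 2025-12-26 through 2026-01-01.
2025-12-03 through 2025-12-13 with B removed leaves 2025-12-03 through 2025-12-12.
2025-12-17 through 2025-12-24 with B removed leaves 2025-12-24 through 2025-12-24.

2025-12-03 through 2025-12-12, 2025-12-24 through 2025-12-24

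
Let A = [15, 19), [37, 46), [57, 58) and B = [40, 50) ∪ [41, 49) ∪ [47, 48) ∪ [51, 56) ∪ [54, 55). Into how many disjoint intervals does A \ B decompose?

3

B, merged: [40, 50), [51, 56).
A \ B = [15, 19), [37, 40), [57, 58).
That is 3 disjoint pieces.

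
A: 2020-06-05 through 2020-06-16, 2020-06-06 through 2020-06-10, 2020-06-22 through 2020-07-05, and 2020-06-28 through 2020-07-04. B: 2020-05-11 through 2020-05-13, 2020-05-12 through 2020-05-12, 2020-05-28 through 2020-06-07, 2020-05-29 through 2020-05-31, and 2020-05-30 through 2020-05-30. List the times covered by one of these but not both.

2020-05-11 through 2020-05-13, 2020-05-28 through 2020-06-04, 2020-06-08 through 2020-06-16, 2020-06-22 through 2020-07-05

A, merged: 2020-06-05 through 2020-06-16, 2020-06-22 through 2020-07-05.
B, merged: 2020-05-11 through 2020-05-13, 2020-05-28 through 2020-06-07.
A but not B: 2020-06-08 through 2020-06-16, 2020-06-22 through 2020-07-05.
B but not A: 2020-05-11 through 2020-05-13, 2020-05-28 through 2020-06-04.
Combining gives A △ B.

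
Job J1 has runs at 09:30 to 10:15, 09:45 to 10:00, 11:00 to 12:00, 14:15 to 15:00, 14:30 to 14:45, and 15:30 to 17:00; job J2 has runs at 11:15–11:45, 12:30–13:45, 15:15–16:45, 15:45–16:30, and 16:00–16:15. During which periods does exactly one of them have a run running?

Merge the first list: 09:30–10:15, 11:00–12:00, 14:15–15:00, 15:30–17:00.
Merge the second list: 11:15–11:45, 12:30–13:45, 15:15–16:45.
A but not B: 09:30–10:15, 11:00–11:15, 11:45–12:00, 14:15–15:00, 16:45–17:00.
B but not A: 12:30–13:45, 15:15–15:30.
Combining gives A △ B.

09:30–10:15, 11:00–11:15, 11:45–12:00, 12:30–13:45, 14:15–15:00, 15:15–15:30, 16:45–17:00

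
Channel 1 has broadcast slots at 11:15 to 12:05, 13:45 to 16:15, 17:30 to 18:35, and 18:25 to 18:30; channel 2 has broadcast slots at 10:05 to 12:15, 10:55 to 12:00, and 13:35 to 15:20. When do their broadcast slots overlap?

First set merges to 11:15–12:05, 13:45–16:15, 17:30–18:35.
Second set merges to 10:05–12:15, 13:35–15:20.
11:15–12:05 meets the second set on 11:15–12:05.
13:45–16:15 meets the second set on 13:45–15:20.
17:30–18:35: no overlap with the second set.

11:15–12:05, 13:45–15:20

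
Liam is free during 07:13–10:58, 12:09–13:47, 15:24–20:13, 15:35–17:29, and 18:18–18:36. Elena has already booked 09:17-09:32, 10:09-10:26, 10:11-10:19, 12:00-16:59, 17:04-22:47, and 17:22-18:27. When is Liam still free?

07:13–09:17, 09:32–10:09, 10:26–10:58, 16:59–17:04

A, merged: 07:13–10:58, 12:09–13:47, 15:24–20:13.
B, merged: 09:17–09:32, 10:09–10:26, 12:00–16:59, 17:04–22:47.
07:13–10:58 \ B = 07:13–09:17, 09:32–10:09, 10:26–10:58.
12:09–13:47: entirely removed.
15:24–20:13 \ B = 16:59–17:04.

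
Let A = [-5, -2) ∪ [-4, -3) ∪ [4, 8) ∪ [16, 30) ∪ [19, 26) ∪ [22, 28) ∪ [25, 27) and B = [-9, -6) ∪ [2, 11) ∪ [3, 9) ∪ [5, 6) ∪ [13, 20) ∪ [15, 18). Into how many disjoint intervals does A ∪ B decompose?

4

Merge the first list: [-5, -2), [4, 8), [16, 30).
Merge the second list: [-9, -6), [2, 11), [13, 20).
A ∪ B = [-9, -6), [-5, -2), [2, 11), [13, 30).
That is 4 disjoint pieces.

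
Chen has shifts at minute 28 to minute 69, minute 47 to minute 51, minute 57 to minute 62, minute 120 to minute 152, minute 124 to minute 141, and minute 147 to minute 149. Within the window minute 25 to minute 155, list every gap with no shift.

minute 25 to minute 28, minute 69 to minute 120, minute 152 to minute 155

After merging, the occupied span is minute 28 to minute 69, minute 120 to minute 152.
Gaps within minute 25 to minute 155: minute 25 to minute 28, minute 69 to minute 120, minute 152 to minute 155.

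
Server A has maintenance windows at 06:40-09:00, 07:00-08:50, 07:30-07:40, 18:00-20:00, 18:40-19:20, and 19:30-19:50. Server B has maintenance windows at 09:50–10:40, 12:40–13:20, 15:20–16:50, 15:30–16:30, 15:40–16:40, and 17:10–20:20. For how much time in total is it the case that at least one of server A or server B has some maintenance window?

8 h 30 min

A, merged: 06:40–09:00, 18:00–20:00.
B, merged: 09:50–10:40, 12:40–13:20, 15:20–16:50, 17:10–20:20.
A ∪ B = 06:40–09:00, 09:50–10:40, 12:40–13:20, 15:20–16:50, 17:10–20:20.
Total: 2 h 20 min + 50 min + 40 min + 1 h 30 min + 3 h 10 min = 8 h 30 min.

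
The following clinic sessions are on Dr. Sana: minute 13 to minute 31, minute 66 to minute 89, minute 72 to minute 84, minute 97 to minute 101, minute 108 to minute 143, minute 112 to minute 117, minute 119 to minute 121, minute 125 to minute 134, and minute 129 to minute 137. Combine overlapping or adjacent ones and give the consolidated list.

minute 66 to minute 89 is disjoint → start new block.
minute 72 to minute 84 overlaps/touches minute 66 to minute 89 → extend to minute 66 to minute 89.
minute 97 to minute 101 is disjoint → start new block.
minute 108 to minute 143 is disjoint → start new block.
minute 112 to minute 117 overlaps/touches minute 108 to minute 143 → extend to minute 108 to minute 143.
minute 119 to minute 121 overlaps/touches minute 108 to minute 143 → extend to minute 108 to minute 143.
minute 125 to minute 134 overlaps/touches minute 108 to minute 143 → extend to minute 108 to minute 143.
minute 129 to minute 137 overlaps/touches minute 108 to minute 143 → extend to minute 108 to minute 143.

minute 13 to minute 31, minute 66 to minute 89, minute 97 to minute 101, minute 108 to minute 143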